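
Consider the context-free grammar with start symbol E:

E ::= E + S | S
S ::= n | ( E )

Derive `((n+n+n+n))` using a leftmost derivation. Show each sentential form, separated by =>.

E=>S=>(E)=>(S)=>((E))=>((E+S))=>((E+S+S))=>((E+S+S+S))=>((S+S+S+S))=>((n+S+S+S))=>((n+n+S+S))=>((n+n+n+S))=>((n+n+n+n))

E => S   [E ::= S]
S => (E)   [S ::= ( E )]
(E) => (S)   [E ::= S]
(S) => ((E))   [S ::= ( E )]
((E)) => ((E+S))   [E ::= E + S]
((E+S)) => ((E+S+S))   [E ::= E + S]
((E+S+S)) => ((E+S+S+S))   [E ::= E + S]
((E+S+S+S)) => ((S+S+S+S))   [E ::= S]
((S+S+S+S)) => ((n+S+S+S))   [S ::= n]
((n+S+S+S)) => ((n+n+S+S))   [S ::= n]
((n+n+S+S)) => ((n+n+n+S))   [S ::= n]
((n+n+n+S)) => ((n+n+n+n))   [S ::= n]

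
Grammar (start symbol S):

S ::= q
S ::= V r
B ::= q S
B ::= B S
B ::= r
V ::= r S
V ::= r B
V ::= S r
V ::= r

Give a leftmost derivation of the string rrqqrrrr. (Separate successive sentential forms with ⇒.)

S ⇒ Vr ⇒ rSr ⇒ rVrr ⇒ rSrrr ⇒ rVrrrr ⇒ rrBrrrr ⇒ rrqSrrrr ⇒ rrqqrrrr

S ⇒ Vr   [S ::= V r]
Vr ⇒ rSr   [V ::= r S]
rSr ⇒ rVrr   [S ::= V r]
rVrr ⇒ rSrrr   [V ::= S r]
rSrrr ⇒ rVrrrr   [S ::= V r]
rVrrrr ⇒ rrBrrrr   [V ::= r B]
rrBrrrr ⇒ rrqSrrrr   [B ::= q S]
rrqSrrrr ⇒ rrqqrrrr   [S ::= q]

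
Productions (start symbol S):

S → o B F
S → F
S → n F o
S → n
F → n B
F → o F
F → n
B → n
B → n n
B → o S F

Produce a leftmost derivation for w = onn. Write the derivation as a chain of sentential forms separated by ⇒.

S ⇒ F ⇒ oF ⇒ onB ⇒ onn

S ⇒ F   [S → F]
F ⇒ oF   [F → o F]
oF ⇒ onB   [F → n B]
onB ⇒ onn   [B → n]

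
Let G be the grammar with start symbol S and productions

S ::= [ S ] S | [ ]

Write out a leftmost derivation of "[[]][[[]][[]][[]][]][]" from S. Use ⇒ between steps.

S⇒[S]S⇒[[]]S⇒[[]][S]S⇒[[]][[S]S]S⇒[[]][[[]]S]S⇒[[]][[[]][S]S]S⇒[[]][[[]][[]]S]S⇒[[]][[[]][[]][S]S]S⇒[[]][[[]][[]][[]]S]S⇒[[]][[[]][[]][[]][]]S⇒[[]][[[]][[]][[]][]][]

S ⇒ [S]S   [S ::= [ S ] S]
[S]S ⇒ [[]]S   [S ::= [ ]]
[[]]S ⇒ [[]][S]S   [S ::= [ S ] S]
[[]][S]S ⇒ [[]][[S]S]S   [S ::= [ S ] S]
[[]][[S]S]S ⇒ [[]][[[]]S]S   [S ::= [ ]]
[[]][[[]]S]S ⇒ [[]][[[]][S]S]S   [S ::= [ S ] S]
[[]][[[]][S]S]S ⇒ [[]][[[]][[]]S]S   [S ::= [ ]]
[[]][[[]][[]]S]S ⇒ [[]][[[]][[]][S]S]S   [S ::= [ S ] S]
[[]][[[]][[]][S]S]S ⇒ [[]][[[]][[]][[]]S]S   [S ::= [ ]]
[[]][[[]][[]][[]]S]S ⇒ [[]][[[]][[]][[]][]]S   [S ::= [ ]]
[[]][[[]][[]][[]][]]S ⇒ [[]][[[]][[]][[]][]][]   [S ::= [ ]]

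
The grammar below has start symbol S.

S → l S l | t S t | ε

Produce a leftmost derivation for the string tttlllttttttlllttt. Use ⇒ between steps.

S ⇒ tSt   [S → t S t]
tSt ⇒ ttStt   [S → t S t]
ttStt ⇒ tttSttt   [S → t S t]
tttSttt ⇒ tttlSlttt   [S → l S l]
tttlSlttt ⇒ tttllSllttt   [S → l S l]
tttllSllttt ⇒ tttlllSlllttt   [S → l S l]
tttlllSlllttt ⇒ tttllltStlllttt   [S → t S t]
tttllltStlllttt ⇒ tttlllttSttlllttt   [S → t S t]
tttlllttSttlllttt ⇒ tttllltttStttlllttt   [S → t S t]
tttllltttStttlllttt ⇒ tttlllttttttlllttt   [S → ε]

S ⇒ tSt ⇒ ttStt ⇒ tttSttt ⇒ tttlSlttt ⇒ tttllSllttt ⇒ tttlllSlllttt ⇒ tttllltStlllttt ⇒ tttlllttSttlllttt ⇒ tttllltttStttlllttt ⇒ tttlllttttttlllttt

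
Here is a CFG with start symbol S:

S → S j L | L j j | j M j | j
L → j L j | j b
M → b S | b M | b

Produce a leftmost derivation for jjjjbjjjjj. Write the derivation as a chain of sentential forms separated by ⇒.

S ⇒ Ljj ⇒ jLjjj ⇒ jjLjjjj ⇒ jjjLjjjjj ⇒ jjjjbjjjjj

S ⇒ Ljj   [S → L j j]
Ljj ⇒ jLjjj   [L → j L j]
jLjjj ⇒ jjLjjjj   [L → j L j]
jjLjjjj ⇒ jjjLjjjjj   [L → j L j]
jjjLjjjjj ⇒ jjjjbjjjjj   [L → j b]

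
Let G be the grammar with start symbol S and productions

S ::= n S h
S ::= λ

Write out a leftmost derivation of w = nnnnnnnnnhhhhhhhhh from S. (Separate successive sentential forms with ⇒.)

S ⇒ nSh   [S ::= n S h]
nSh ⇒ nnShh   [S ::= n S h]
nnShh ⇒ nnnShhh   [S ::= n S h]
nnnShhh ⇒ nnnnShhhh   [S ::= n S h]
nnnnShhhh ⇒ nnnnnShhhhh   [S ::= n S h]
nnnnnShhhhh ⇒ nnnnnnShhhhhh   [S ::= n S h]
nnnnnnShhhhhh ⇒ nnnnnnnShhhhhhh   [S ::= n S h]
nnnnnnnShhhhhhh ⇒ nnnnnnnnShhhhhhhh   [S ::= n S h]
nnnnnnnnShhhhhhhh ⇒ nnnnnnnnnShhhhhhhhh   [S ::= n S h]
nnnnnnnnnShhhhhhhhh ⇒ nnnnnnnnnhhhhhhhhh   [S ::= λ]

S⇒nSh⇒nnShh⇒nnnShhh⇒nnnnShhhh⇒nnnnnShhhhh⇒nnnnnnShhhhhh⇒nnnnnnnShhhhhhh⇒nnnnnnnnShhhhhhhh⇒nnnnnnnnnShhhhhhhhh⇒nnnnnnnnnhhhhhhhhh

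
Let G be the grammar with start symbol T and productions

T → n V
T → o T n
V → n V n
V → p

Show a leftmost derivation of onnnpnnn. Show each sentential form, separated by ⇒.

T⇒oTn⇒onVn⇒onnVnn⇒onnnVnnn⇒onnnpnnn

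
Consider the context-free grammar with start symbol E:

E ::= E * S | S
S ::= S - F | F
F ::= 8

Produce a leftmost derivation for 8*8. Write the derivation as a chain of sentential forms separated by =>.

E => E*S => S*S => F*S => 8*S => 8*F => 8*8

E => E*S   [E ::= E * S]
E*S => S*S   [E ::= S]
S*S => F*S   [S ::= F]
F*S => 8*S   [F ::= 8]
8*S => 8*F   [S ::= F]
8*F => 8*8   [F ::= 8]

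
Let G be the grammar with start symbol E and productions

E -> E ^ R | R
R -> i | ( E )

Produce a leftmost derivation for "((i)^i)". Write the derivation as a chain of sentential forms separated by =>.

E => R => (E) => (E^R) => (R^R) => ((E)^R) => ((R)^R) => ((i)^R) => ((i)^i)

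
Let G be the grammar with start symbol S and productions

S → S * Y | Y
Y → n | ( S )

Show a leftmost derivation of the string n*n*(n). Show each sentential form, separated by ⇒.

S ⇒ S*Y ⇒ S*Y*Y ⇒ Y*Y*Y ⇒ n*Y*Y ⇒ n*n*Y ⇒ n*n*(S) ⇒ n*n*(Y) ⇒ n*n*(n)

S ⇒ S*Y   [S → S * Y]
S*Y ⇒ S*Y*Y   [S → S * Y]
S*Y*Y ⇒ Y*Y*Y   [S → Y]
Y*Y*Y ⇒ n*Y*Y   [Y → n]
n*Y*Y ⇒ n*n*Y   [Y → n]
n*n*Y ⇒ n*n*(S)   [Y → ( S )]
n*n*(S) ⇒ n*n*(Y)   [S → Y]
n*n*(Y) ⇒ n*n*(n)   [Y → n]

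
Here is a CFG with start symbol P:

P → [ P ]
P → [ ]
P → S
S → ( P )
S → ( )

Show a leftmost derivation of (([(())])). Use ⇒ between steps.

P ⇒ S   [P → S]
S ⇒ (P)   [S → ( P )]
(P) ⇒ (S)   [P → S]
(S) ⇒ ((P))   [S → ( P )]
((P)) ⇒ (([P]))   [P → [ P ]]
(([P])) ⇒ (([S]))   [P → S]
(([S])) ⇒ (([(P)]))   [S → ( P )]
(([(P)])) ⇒ (([(S)]))   [P → S]
(([(S)])) ⇒ (([(())]))   [S → ( )]

P ⇒ S ⇒ (P) ⇒ (S) ⇒ ((P)) ⇒ (([P])) ⇒ (([S])) ⇒ (([(P)])) ⇒ (([(S)])) ⇒ (([(())]))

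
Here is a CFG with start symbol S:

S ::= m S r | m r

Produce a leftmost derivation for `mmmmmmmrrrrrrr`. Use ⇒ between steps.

S ⇒ mSr ⇒ mmSrr ⇒ mmmSrrr ⇒ mmmmSrrrr ⇒ mmmmmSrrrrr ⇒ mmmmmmSrrrrrr ⇒ mmmmmmmrrrrrrr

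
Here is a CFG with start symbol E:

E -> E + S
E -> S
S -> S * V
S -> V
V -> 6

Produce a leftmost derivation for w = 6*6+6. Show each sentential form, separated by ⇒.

E ⇒ E+S ⇒ S+S ⇒ S*V+S ⇒ V*V+S ⇒ 6*V+S ⇒ 6*6+S ⇒ 6*6+V ⇒ 6*6+6

E ⇒ E+S   [E -> E + S]
E+S ⇒ S+S   [E -> S]
S+S ⇒ S*V+S   [S -> S * V]
S*V+S ⇒ V*V+S   [S -> V]
V*V+S ⇒ 6*V+S   [V -> 6]
6*V+S ⇒ 6*6+S   [V -> 6]
6*6+S ⇒ 6*6+V   [S -> V]
6*6+V ⇒ 6*6+6   [V -> 6]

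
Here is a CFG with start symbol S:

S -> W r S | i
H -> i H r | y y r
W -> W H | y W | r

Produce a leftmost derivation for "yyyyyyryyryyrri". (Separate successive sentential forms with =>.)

S => WrS => yWrS => yWHrS => yyWHrS => yyyWHrS => yyyyWHrS => yyyyyWHrS => yyyyyyWHrS => yyyyyyWHHrS => yyyyyyrHHrS => yyyyyyryyrHrS => yyyyyyryyryyrrS => yyyyyyryyryyrri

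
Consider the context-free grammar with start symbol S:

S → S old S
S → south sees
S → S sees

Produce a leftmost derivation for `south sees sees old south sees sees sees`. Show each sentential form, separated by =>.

S => S old S => S sees old S => south sees sees old S => south sees sees old S sees => south sees sees old S sees sees => south sees sees old south sees sees sees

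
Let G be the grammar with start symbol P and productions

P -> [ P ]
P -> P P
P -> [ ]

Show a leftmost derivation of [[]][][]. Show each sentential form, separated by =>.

P => PP => PPP => [P]PP => [[]]PP => [[]][]P => [[]][][]

P => PP   [P -> P P]
PP => PPP   [P -> P P]
PPP => [P]PP   [P -> [ P ]]
[P]PP => [[]]PP   [P -> [ ]]
[[]]PP => [[]][]P   [P -> [ ]]
[[]][]P => [[]][][]   [P -> [ ]]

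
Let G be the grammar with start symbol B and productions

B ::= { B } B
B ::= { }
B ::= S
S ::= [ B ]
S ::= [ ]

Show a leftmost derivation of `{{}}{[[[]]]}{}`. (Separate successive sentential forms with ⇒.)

B ⇒ {B}B ⇒ {{}}B ⇒ {{}}{B}B ⇒ {{}}{S}B ⇒ {{}}{[B]}B ⇒ {{}}{[S]}B ⇒ {{}}{[[B]]}B ⇒ {{}}{[[S]]}B ⇒ {{}}{[[[]]]}B ⇒ {{}}{[[[]]]}{}

B ⇒ {B}B   [B ::= { B } B]
{B}B ⇒ {{}}B   [B ::= { }]
{{}}B ⇒ {{}}{B}B   [B ::= { B } B]
{{}}{B}B ⇒ {{}}{S}B   [B ::= S]
{{}}{S}B ⇒ {{}}{[B]}B   [S ::= [ B ]]
{{}}{[B]}B ⇒ {{}}{[S]}B   [B ::= S]
{{}}{[S]}B ⇒ {{}}{[[B]]}B   [S ::= [ B ]]
{{}}{[[B]]}B ⇒ {{}}{[[S]]}B   [B ::= S]
{{}}{[[S]]}B ⇒ {{}}{[[[]]]}B   [S ::= [ ]]
{{}}{[[[]]]}B ⇒ {{}}{[[[]]]}{}   [B ::= { }]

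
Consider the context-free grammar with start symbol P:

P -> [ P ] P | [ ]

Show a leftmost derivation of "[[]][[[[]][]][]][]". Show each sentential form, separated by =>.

P => [P]P   [P -> [ P ] P]
[P]P => [[]]P   [P -> [ ]]
[[]]P => [[]][P]P   [P -> [ P ] P]
[[]][P]P => [[]][[P]P]P   [P -> [ P ] P]
[[]][[P]P]P => [[]][[[P]P]P]P   [P -> [ P ] P]
[[]][[[P]P]P]P => [[]][[[[]]P]P]P   [P -> [ ]]
[[]][[[[]]P]P]P => [[]][[[[]][]]P]P   [P -> [ ]]
[[]][[[[]][]]P]P => [[]][[[[]][]][]]P   [P -> [ ]]
[[]][[[[]][]][]]P => [[]][[[[]][]][]][]   [P -> [ ]]

P => [P]P => [[]]P => [[]][P]P => [[]][[P]P]P => [[]][[[P]P]P]P => [[]][[[[]]P]P]P => [[]][[[[]][]]P]P => [[]][[[[]][]][]]P => [[]][[[[]][]][]][]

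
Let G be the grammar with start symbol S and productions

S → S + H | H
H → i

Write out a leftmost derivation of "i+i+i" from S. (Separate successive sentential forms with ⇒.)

S ⇒ S+H   [S → S + H]
S+H ⇒ S+H+H   [S → S + H]
S+H+H ⇒ H+H+H   [S → H]
H+H+H ⇒ i+H+H   [H → i]
i+H+H ⇒ i+i+H   [H → i]
i+i+H ⇒ i+i+i   [H → i]

S⇒S+H⇒S+H+H⇒H+H+H⇒i+H+H⇒i+i+H⇒i+i+i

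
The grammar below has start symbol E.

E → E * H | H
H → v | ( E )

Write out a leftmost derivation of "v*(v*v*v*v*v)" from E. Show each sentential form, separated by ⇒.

E ⇒ E*H   [E → E * H]
E*H ⇒ H*H   [E → H]
H*H ⇒ v*H   [H → v]
v*H ⇒ v*(E)   [H → ( E )]
v*(E) ⇒ v*(E*H)   [E → E * H]
v*(E*H) ⇒ v*(E*H*H)   [E → E * H]
v*(E*H*H) ⇒ v*(E*H*H*H)   [E → E * H]
v*(E*H*H*H) ⇒ v*(E*H*H*H*H)   [E → E * H]
v*(E*H*H*H*H) ⇒ v*(H*H*H*H*H)   [E → H]
v*(H*H*H*H*H) ⇒ v*(v*H*H*H*H)   [H → v]
v*(v*H*H*H*H) ⇒ v*(v*v*H*H*H)   [H → v]
v*(v*v*H*H*H) ⇒ v*(v*v*v*H*H)   [H → v]
v*(v*v*v*H*H) ⇒ v*(v*v*v*v*H)   [H → v]
v*(v*v*v*v*H) ⇒ v*(v*v*v*v*v)   [H → v]

E⇒E*H⇒H*H⇒v*H⇒v*(E)⇒v*(E*H)⇒v*(E*H*H)⇒v*(E*H*H*H)⇒v*(E*H*H*H*H)⇒v*(H*H*H*H*H)⇒v*(v*H*H*H*H)⇒v*(v*v*H*H*H)⇒v*(v*v*v*H*H)⇒v*(v*v*v*v*H)⇒v*(v*v*v*v*v)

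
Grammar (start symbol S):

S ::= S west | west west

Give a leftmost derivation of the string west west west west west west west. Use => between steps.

S => S west => S west west => S west west west => S west west west west => S west west west west west => west west west west west west west

S => S west   [S ::= S west]
S west => S west west   [S ::= S west]
S west west => S west west west   [S ::= S west]
S west west west => S west west west west   [S ::= S west]
S west west west west => S west west west west west   [S ::= S west]
S west west west west west => west west west west west west west   [S ::= west west]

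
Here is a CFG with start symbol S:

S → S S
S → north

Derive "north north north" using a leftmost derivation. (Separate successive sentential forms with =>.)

S => S S   [S → S S]
S S => north S   [S → north]
north S => north S S   [S → S S]
north S S => north north S   [S → north]
north north S => north north north   [S → north]

S => S S => north S => north S S => north north S => north north north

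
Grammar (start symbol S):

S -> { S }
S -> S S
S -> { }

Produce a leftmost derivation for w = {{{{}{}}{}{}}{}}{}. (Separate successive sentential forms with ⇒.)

S ⇒ SS ⇒ {S}S ⇒ {SS}S ⇒ {{S}S}S ⇒ {{SS}S}S ⇒ {{SSS}S}S ⇒ {{{S}SS}S}S ⇒ {{{SS}SS}S}S ⇒ {{{{}S}SS}S}S ⇒ {{{{}{}}SS}S}S ⇒ {{{{}{}}{}S}S}S ⇒ {{{{}{}}{}{}}S}S ⇒ {{{{}{}}{}{}}{}}S ⇒ {{{{}{}}{}{}}{}}{}

S ⇒ SS   [S -> S S]
SS ⇒ {S}S   [S -> { S }]
{S}S ⇒ {SS}S   [S -> S S]
{SS}S ⇒ {{S}S}S   [S -> { S }]
{{S}S}S ⇒ {{SS}S}S   [S -> S S]
{{SS}S}S ⇒ {{SSS}S}S   [S -> S S]
{{SSS}S}S ⇒ {{{S}SS}S}S   [S -> { S }]
{{{S}SS}S}S ⇒ {{{SS}SS}S}S   [S -> S S]
{{{SS}SS}S}S ⇒ {{{{}S}SS}S}S   [S -> { }]
{{{{}S}SS}S}S ⇒ {{{{}{}}SS}S}S   [S -> { }]
{{{{}{}}SS}S}S ⇒ {{{{}{}}{}S}S}S   [S -> { }]
{{{{}{}}{}S}S}S ⇒ {{{{}{}}{}{}}S}S   [S -> { }]
{{{{}{}}{}{}}S}S ⇒ {{{{}{}}{}{}}{}}S   [S -> { }]
{{{{}{}}{}{}}{}}S ⇒ {{{{}{}}{}{}}{}}{}   [S -> { }]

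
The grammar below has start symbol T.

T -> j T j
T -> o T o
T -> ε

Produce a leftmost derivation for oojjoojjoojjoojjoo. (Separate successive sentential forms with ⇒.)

T ⇒ oTo ⇒ ooToo ⇒ oojTjoo ⇒ oojjTjjoo ⇒ oojjoTojjoo ⇒ oojjooToojjoo ⇒ oojjoojTjoojjoo ⇒ oojjoojjTjjoojjoo ⇒ oojjoojjoTojjoojjoo ⇒ oojjoojjoojjoojjoo

T ⇒ oTo   [T -> o T o]
oTo ⇒ ooToo   [T -> o T o]
ooToo ⇒ oojTjoo   [T -> j T j]
oojTjoo ⇒ oojjTjjoo   [T -> j T j]
oojjTjjoo ⇒ oojjoTojjoo   [T -> o T o]
oojjoTojjoo ⇒ oojjooToojjoo   [T -> o T o]
oojjooToojjoo ⇒ oojjoojTjoojjoo   [T -> j T j]
oojjoojTjoojjoo ⇒ oojjoojjTjjoojjoo   [T -> j T j]
oojjoojjTjjoojjoo ⇒ oojjoojjoTojjoojjoo   [T -> o T o]
oojjoojjoTojjoojjoo ⇒ oojjoojjoojjoojjoo   [T -> ε]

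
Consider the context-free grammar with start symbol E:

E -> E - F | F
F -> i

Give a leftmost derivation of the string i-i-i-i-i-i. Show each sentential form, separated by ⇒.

E ⇒ E-F   [E -> E - F]
E-F ⇒ E-F-F   [E -> E - F]
E-F-F ⇒ E-F-F-F   [E -> E - F]
E-F-F-F ⇒ E-F-F-F-F   [E -> E - F]
E-F-F-F-F ⇒ E-F-F-F-F-F   [E -> E - F]
E-F-F-F-F-F ⇒ F-F-F-F-F-F   [E -> F]
F-F-F-F-F-F ⇒ i-F-F-F-F-F   [F -> i]
i-F-F-F-F-F ⇒ i-i-F-F-F-F   [F -> i]
i-i-F-F-F-F ⇒ i-i-i-F-F-F   [F -> i]
i-i-i-F-F-F ⇒ i-i-i-i-F-F   [F -> i]
i-i-i-i-F-F ⇒ i-i-i-i-i-F   [F -> i]
i-i-i-i-i-F ⇒ i-i-i-i-i-i   [F -> i]

E⇒E-F⇒E-F-F⇒E-F-F-F⇒E-F-F-F-F⇒E-F-F-F-F-F⇒F-F-F-F-F-F⇒i-F-F-F-F-F⇒i-i-F-F-F-F⇒i-i-i-F-F-F⇒i-i-i-i-F-F⇒i-i-i-i-i-F⇒i-i-i-i-i-i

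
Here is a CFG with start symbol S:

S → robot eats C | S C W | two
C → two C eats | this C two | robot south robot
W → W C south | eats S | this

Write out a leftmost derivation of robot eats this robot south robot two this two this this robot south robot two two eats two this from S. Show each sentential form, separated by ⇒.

S ⇒ S C W   [S → S C W]
S C W ⇒ robot eats C C W   [S → robot eats C]
robot eats C C W ⇒ robot eats this C two C W   [C → this C two]
robot eats this C two C W ⇒ robot eats this robot south robot two C W   [C → robot south robot]
robot eats this robot south robot two C W ⇒ robot eats this robot south robot two this C two W   [C → this C two]
robot eats this robot south robot two this C two W ⇒ robot eats this robot south robot two this two C eats two W   [C → two C eats]
robot eats this robot south robot two this two C eats two W ⇒ robot eats this robot south robot two this two this C two eats two W   [C → this C two]
robot eats this robot south robot two this two this C two eats two W ⇒ robot eats this robot south robot two this two this this C two two eats two W   [C → this C two]
robot eats this robot south robot two this two this this C two two eats two W ⇒ robot eats this robot south robot two this two this this robot south robot two two eats two W   [C → robot south robot]
robot eats this robot south robot two this two this this robot south robot two two eats two W ⇒ robot eats this robot south robot two this two this this robot south robot two two eats two this   [W → this]

S ⇒ S C W ⇒ robot eats C C W ⇒ robot eats this C two C W ⇒ robot eats this robot south robot two C W ⇒ robot eats this robot south robot two this C two W ⇒ robot eats this robot south robot two this two C eats two W ⇒ robot eats this robot south robot two this two this C two eats two W ⇒ robot eats this robot south robot two this two this this C two two eats two W ⇒ robot eats this robot south robot two this two this this robot south robot two two eats two W ⇒ robot eats this robot south robot two this two this this robot south robot two two eats two this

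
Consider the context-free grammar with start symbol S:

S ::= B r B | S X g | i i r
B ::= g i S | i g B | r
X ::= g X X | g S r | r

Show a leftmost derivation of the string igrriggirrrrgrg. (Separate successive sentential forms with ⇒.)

S⇒SXg⇒SXgXg⇒BrBXgXg⇒igBrBXgXg⇒igrrBXgXg⇒igrrigBXgXg⇒igrriggiSXgXg⇒igrriggiBrBXgXg⇒igrriggirrBXgXg⇒igrriggirrrXgXg⇒igrriggirrrrgXg⇒igrriggirrrrgrg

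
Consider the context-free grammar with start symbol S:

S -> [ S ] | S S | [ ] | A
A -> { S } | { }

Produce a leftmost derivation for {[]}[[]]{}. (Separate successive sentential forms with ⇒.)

S ⇒ SS   [S -> S S]
SS ⇒ SSS   [S -> S S]
SSS ⇒ ASS   [S -> A]
ASS ⇒ {S}SS   [A -> { S }]
{S}SS ⇒ {[]}SS   [S -> [ ]]
{[]}SS ⇒ {[]}[S]S   [S -> [ S ]]
{[]}[S]S ⇒ {[]}[[]]S   [S -> [ ]]
{[]}[[]]S ⇒ {[]}[[]]A   [S -> A]
{[]}[[]]A ⇒ {[]}[[]]{}   [A -> { }]

S⇒SS⇒SSS⇒ASS⇒{S}SS⇒{[]}SS⇒{[]}[S]S⇒{[]}[[]]S⇒{[]}[[]]A⇒{[]}[[]]{}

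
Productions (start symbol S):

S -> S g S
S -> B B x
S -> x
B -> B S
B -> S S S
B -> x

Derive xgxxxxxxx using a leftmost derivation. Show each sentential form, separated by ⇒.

S⇒BBx⇒SSSBx⇒SgSSSBx⇒xgSSSBx⇒xgBBxSSBx⇒xgxBxSSBx⇒xgxxxSSBx⇒xgxxxxSBx⇒xgxxxxxBx⇒xgxxxxxxx

S ⇒ BBx   [S -> B B x]
BBx ⇒ SSSBx   [B -> S S S]
SSSBx ⇒ SgSSSBx   [S -> S g S]
SgSSSBx ⇒ xgSSSBx   [S -> x]
xgSSSBx ⇒ xgBBxSSBx   [S -> B B x]
xgBBxSSBx ⇒ xgxBxSSBx   [B -> x]
xgxBxSSBx ⇒ xgxxxSSBx   [B -> x]
xgxxxSSBx ⇒ xgxxxxSBx   [S -> x]
xgxxxxSBx ⇒ xgxxxxxBx   [S -> x]
xgxxxxxBx ⇒ xgxxxxxxx   [B -> x]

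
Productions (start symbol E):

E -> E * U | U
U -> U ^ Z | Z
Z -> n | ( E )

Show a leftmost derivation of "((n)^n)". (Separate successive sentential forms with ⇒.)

E ⇒ U   [E -> U]
U ⇒ Z   [U -> Z]
Z ⇒ (E)   [Z -> ( E )]
(E) ⇒ (U)   [E -> U]
(U) ⇒ (U^Z)   [U -> U ^ Z]
(U^Z) ⇒ (Z^Z)   [U -> Z]
(Z^Z) ⇒ ((E)^Z)   [Z -> ( E )]
((E)^Z) ⇒ ((U)^Z)   [E -> U]
((U)^Z) ⇒ ((Z)^Z)   [U -> Z]
((Z)^Z) ⇒ ((n)^Z)   [Z -> n]
((n)^Z) ⇒ ((n)^n)   [Z -> n]

E ⇒ U ⇒ Z ⇒ (E) ⇒ (U) ⇒ (U^Z) ⇒ (Z^Z) ⇒ ((E)^Z) ⇒ ((U)^Z) ⇒ ((Z)^Z) ⇒ ((n)^Z) ⇒ ((n)^n)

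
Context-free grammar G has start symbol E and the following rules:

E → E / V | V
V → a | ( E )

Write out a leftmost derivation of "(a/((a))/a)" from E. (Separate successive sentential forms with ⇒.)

E ⇒ V ⇒ (E) ⇒ (E/V) ⇒ (E/V/V) ⇒ (V/V/V) ⇒ (a/V/V) ⇒ (a/(E)/V) ⇒ (a/(V)/V) ⇒ (a/((E))/V) ⇒ (a/((V))/V) ⇒ (a/((a))/V) ⇒ (a/((a))/a)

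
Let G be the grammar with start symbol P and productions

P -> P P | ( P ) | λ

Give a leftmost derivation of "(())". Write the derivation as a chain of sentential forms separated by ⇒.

P ⇒ PP ⇒ PPP ⇒ PPPP ⇒ (P)PPP ⇒ ((P))PPP ⇒ (())PPP ⇒ (())PP ⇒ (())P ⇒ (())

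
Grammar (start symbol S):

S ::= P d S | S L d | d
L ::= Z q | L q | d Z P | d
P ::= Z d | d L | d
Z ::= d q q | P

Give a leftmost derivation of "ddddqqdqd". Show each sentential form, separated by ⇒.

S ⇒ SLd ⇒ PdSLd ⇒ ddSLd ⇒ dddLd ⇒ dddZqd ⇒ dddPqd ⇒ dddZdqd ⇒ ddddqqdqd

S ⇒ SLd   [S ::= S L d]
SLd ⇒ PdSLd   [S ::= P d S]
PdSLd ⇒ ddSLd   [P ::= d]
ddSLd ⇒ dddLd   [S ::= d]
dddLd ⇒ dddZqd   [L ::= Z q]
dddZqd ⇒ dddPqd   [Z ::= P]
dddPqd ⇒ dddZdqd   [P ::= Z d]
dddZdqd ⇒ ddddqqdqd   [Z ::= d q q]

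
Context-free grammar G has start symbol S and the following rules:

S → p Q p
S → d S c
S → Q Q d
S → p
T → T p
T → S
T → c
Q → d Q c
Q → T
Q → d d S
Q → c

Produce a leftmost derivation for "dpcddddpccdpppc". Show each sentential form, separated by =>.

S => dSc => dpQpc => dpTpc => dpTppc => dpTpppc => dpSpppc => dpQQdpppc => dpcQdpppc => dpcdQcdpppc => dpcddQccdpppc => dpcddddSccdpppc => dpcddddpccdpppc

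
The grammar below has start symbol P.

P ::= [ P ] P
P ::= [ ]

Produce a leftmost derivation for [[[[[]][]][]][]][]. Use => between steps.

P => [P]P => [[P]P]P => [[[P]P]P]P => [[[[P]P]P]P]P => [[[[[]]P]P]P]P => [[[[[]][]]P]P]P => [[[[[]][]][]]P]P => [[[[[]][]][]][]]P => [[[[[]][]][]][]][]

P => [P]P   [P ::= [ P ] P]
[P]P => [[P]P]P   [P ::= [ P ] P]
[[P]P]P => [[[P]P]P]P   [P ::= [ P ] P]
[[[P]P]P]P => [[[[P]P]P]P]P   [P ::= [ P ] P]
[[[[P]P]P]P]P => [[[[[]]P]P]P]P   [P ::= [ ]]
[[[[[]]P]P]P]P => [[[[[]][]]P]P]P   [P ::= [ ]]
[[[[[]][]]P]P]P => [[[[[]][]][]]P]P   [P ::= [ ]]
[[[[[]][]][]]P]P => [[[[[]][]][]][]]P   [P ::= [ ]]
[[[[[]][]][]][]]P => [[[[[]][]][]][]][]   [P ::= [ ]]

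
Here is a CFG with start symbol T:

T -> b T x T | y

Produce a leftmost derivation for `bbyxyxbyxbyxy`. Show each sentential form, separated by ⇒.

T ⇒ bTxT ⇒ bbTxTxT ⇒ bbyxTxT ⇒ bbyxyxT ⇒ bbyxyxbTxT ⇒ bbyxyxbyxT ⇒ bbyxyxbyxbTxT ⇒ bbyxyxbyxbyxT ⇒ bbyxyxbyxbyxy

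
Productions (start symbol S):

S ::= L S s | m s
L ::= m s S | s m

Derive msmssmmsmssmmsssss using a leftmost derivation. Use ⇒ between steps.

S ⇒ LSs   [S ::= L S s]
LSs ⇒ msSSs   [L ::= m s S]
msSSs ⇒ msmsSs   [S ::= m s]
msmsSs ⇒ msmsLSss   [S ::= L S s]
msmsLSss ⇒ msmssmSss   [L ::= s m]
msmssmSss ⇒ msmssmLSsss   [S ::= L S s]
msmssmLSsss ⇒ msmssmmsSSsss   [L ::= m s S]
msmssmmsSSsss ⇒ msmssmmsmsSsss   [S ::= m s]
msmssmmsmsSsss ⇒ msmssmmsmsLSssss   [S ::= L S s]
msmssmmsmsLSssss ⇒ msmssmmsmssmSssss   [L ::= s m]
msmssmmsmssmSssss ⇒ msmssmmsmssmmsssss   [S ::= m s]

S ⇒ LSs ⇒ msSSs ⇒ msmsSs ⇒ msmsLSss ⇒ msmssmSss ⇒ msmssmLSsss ⇒ msmssmmsSSsss ⇒ msmssmmsmsSsss ⇒ msmssmmsmsLSssss ⇒ msmssmmsmssmSssss ⇒ msmssmmsmssmmsssss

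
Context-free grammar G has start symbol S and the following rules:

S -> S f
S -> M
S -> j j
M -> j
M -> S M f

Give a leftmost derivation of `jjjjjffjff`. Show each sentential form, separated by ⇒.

S⇒Sf⇒Mf⇒SMff⇒MMff⇒SMfMff⇒jjMfMff⇒jjSMffMff⇒jjjjMffMff⇒jjjjjffMff⇒jjjjjffjff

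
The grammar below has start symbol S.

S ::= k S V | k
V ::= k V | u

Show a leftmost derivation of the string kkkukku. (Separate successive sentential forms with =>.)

S=>kSV=>kkSVV=>kkkVV=>kkkuV=>kkkukV=>kkkukkV=>kkkukku

S => kSV   [S ::= k S V]
kSV => kkSVV   [S ::= k S V]
kkSVV => kkkVV   [S ::= k]
kkkVV => kkkuV   [V ::= u]
kkkuV => kkkukV   [V ::= k V]
kkkukV => kkkukkV   [V ::= k V]
kkkukkV => kkkukku   [V ::= u]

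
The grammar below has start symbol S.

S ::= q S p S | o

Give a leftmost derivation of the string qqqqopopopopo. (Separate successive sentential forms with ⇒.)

S ⇒ qSpS   [S ::= q S p S]
qSpS ⇒ qqSpSpS   [S ::= q S p S]
qqSpSpS ⇒ qqqSpSpSpS   [S ::= q S p S]
qqqSpSpSpS ⇒ qqqqSpSpSpSpS   [S ::= q S p S]
qqqqSpSpSpSpS ⇒ qqqqopSpSpSpS   [S ::= o]
qqqqopSpSpSpS ⇒ qqqqopopSpSpS   [S ::= o]
qqqqopopSpSpS ⇒ qqqqopopopSpS   [S ::= o]
qqqqopopopSpS ⇒ qqqqopopopopS   [S ::= o]
qqqqopopopopS ⇒ qqqqopopopopo   [S ::= o]

S⇒qSpS⇒qqSpSpS⇒qqqSpSpSpS⇒qqqqSpSpSpSpS⇒qqqqopSpSpSpS⇒qqqqopopSpSpS⇒qqqqopopopSpS⇒qqqqopopopopS⇒qqqqopopopopo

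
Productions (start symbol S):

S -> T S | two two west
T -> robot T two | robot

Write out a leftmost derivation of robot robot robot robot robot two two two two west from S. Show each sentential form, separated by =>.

S => T S   [S -> T S]
T S => robot S   [T -> robot]
robot S => robot T S   [S -> T S]
robot T S => robot robot S   [T -> robot]
robot robot S => robot robot T S   [S -> T S]
robot robot T S => robot robot robot T two S   [T -> robot T two]
robot robot robot T two S => robot robot robot robot T two two S   [T -> robot T two]
robot robot robot robot T two two S => robot robot robot robot robot two two S   [T -> robot]
robot robot robot robot robot two two S => robot robot robot robot robot two two two two west   [S -> two two west]

S => T S => robot S => robot T S => robot robot S => robot robot T S => robot robot robot T two S => robot robot robot robot T two two S => robot robot robot robot robot two two S => robot robot robot robot robot two two two two west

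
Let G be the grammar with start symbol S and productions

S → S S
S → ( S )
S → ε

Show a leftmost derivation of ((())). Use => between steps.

S => (S) => (SS) => ((S)S) => ((SS)S) => ((SSS)S) => ((SSSS)S) => ((SSSSS)S) => (((S)SSSS)S) => ((()SSSS)S) => ((()SSS)S) => ((()SS)S) => ((()S)S) => ((())S) => ((()))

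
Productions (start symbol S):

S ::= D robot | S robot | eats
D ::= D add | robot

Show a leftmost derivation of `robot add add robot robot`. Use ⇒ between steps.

S ⇒ S robot   [S ::= S robot]
S robot ⇒ D robot robot   [S ::= D robot]
D robot robot ⇒ D add robot robot   [D ::= D add]
D add robot robot ⇒ D add add robot robot   [D ::= D add]
D add add robot robot ⇒ robot add add robot robot   [D ::= robot]

S ⇒ S robot ⇒ D robot robot ⇒ D add robot robot ⇒ D add add robot robot ⇒ robot add add robot robot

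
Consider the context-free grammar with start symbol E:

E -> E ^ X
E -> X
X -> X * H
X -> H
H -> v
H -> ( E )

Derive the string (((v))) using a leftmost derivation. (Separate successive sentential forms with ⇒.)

E ⇒ X   [E -> X]
X ⇒ H   [X -> H]
H ⇒ (E)   [H -> ( E )]
(E) ⇒ (X)   [E -> X]
(X) ⇒ (H)   [X -> H]
(H) ⇒ ((E))   [H -> ( E )]
((E)) ⇒ ((X))   [E -> X]
((X)) ⇒ ((H))   [X -> H]
((H)) ⇒ (((E)))   [H -> ( E )]
(((E))) ⇒ (((X)))   [E -> X]
(((X))) ⇒ (((H)))   [X -> H]
(((H))) ⇒ (((v)))   [H -> v]

E⇒X⇒H⇒(E)⇒(X)⇒(H)⇒((E))⇒((X))⇒((H))⇒(((E)))⇒(((X)))⇒(((H)))⇒(((v)))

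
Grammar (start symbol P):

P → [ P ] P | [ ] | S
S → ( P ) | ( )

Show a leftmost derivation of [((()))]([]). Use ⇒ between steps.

P ⇒ [P]P   [P → [ P ] P]
[P]P ⇒ [S]P   [P → S]
[S]P ⇒ [(P)]P   [S → ( P )]
[(P)]P ⇒ [(S)]P   [P → S]
[(S)]P ⇒ [((P))]P   [S → ( P )]
[((P))]P ⇒ [((S))]P   [P → S]
[((S))]P ⇒ [((()))]P   [S → ( )]
[((()))]P ⇒ [((()))]S   [P → S]
[((()))]S ⇒ [((()))](P)   [S → ( P )]
[((()))](P) ⇒ [((()))]([])   [P → [ ]]

P ⇒ [P]P ⇒ [S]P ⇒ [(P)]P ⇒ [(S)]P ⇒ [((P))]P ⇒ [((S))]P ⇒ [((()))]P ⇒ [((()))]S ⇒ [((()))](P) ⇒ [((()))]([])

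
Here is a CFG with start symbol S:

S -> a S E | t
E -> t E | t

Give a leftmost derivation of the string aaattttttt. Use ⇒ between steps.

S ⇒ aSE ⇒ aaSEE ⇒ aaaSEEE ⇒ aaatEEE ⇒ aaattEE ⇒ aaatttEE ⇒ aaattttEE ⇒ aaatttttEE ⇒ aaattttttE ⇒ aaattttttt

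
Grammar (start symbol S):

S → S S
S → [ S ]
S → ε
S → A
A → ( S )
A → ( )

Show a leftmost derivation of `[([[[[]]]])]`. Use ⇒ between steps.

S ⇒ [S]   [S → [ S ]]
[S] ⇒ [A]   [S → A]
[A] ⇒ [(S)]   [A → ( S )]
[(S)] ⇒ [([S])]   [S → [ S ]]
[([S])] ⇒ [([[S]])]   [S → [ S ]]
[([[S]])] ⇒ [([[[S]]])]   [S → [ S ]]
[([[[S]]])] ⇒ [([[[[S]]]])]   [S → [ S ]]
[([[[[S]]]])] ⇒ [([[[[]]]])]   [S → ε]

S ⇒ [S] ⇒ [A] ⇒ [(S)] ⇒ [([S])] ⇒ [([[S]])] ⇒ [([[[S]]])] ⇒ [([[[[S]]]])] ⇒ [([[[[]]]])]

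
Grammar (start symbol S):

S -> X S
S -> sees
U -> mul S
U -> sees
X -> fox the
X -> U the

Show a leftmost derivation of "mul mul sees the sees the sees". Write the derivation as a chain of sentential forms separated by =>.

S => X S   [S -> X S]
X S => U the S   [X -> U the]
U the S => mul S the S   [U -> mul S]
mul S the S => mul X S the S   [S -> X S]
mul X S the S => mul U the S the S   [X -> U the]
mul U the S the S => mul mul S the S the S   [U -> mul S]
mul mul S the S the S => mul mul sees the S the S   [S -> sees]
mul mul sees the S the S => mul mul sees the sees the S   [S -> sees]
mul mul sees the sees the S => mul mul sees the sees the sees   [S -> sees]

S => X S => U the S => mul S the S => mul X S the S => mul U the S the S => mul mul S the S the S => mul mul sees the S the S => mul mul sees the sees the S => mul mul sees the sees the sees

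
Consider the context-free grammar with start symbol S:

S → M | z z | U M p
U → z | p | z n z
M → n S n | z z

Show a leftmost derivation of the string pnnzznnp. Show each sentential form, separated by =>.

S => UMp   [S → U M p]
UMp => pMp   [U → p]
pMp => pnSnp   [M → n S n]
pnSnp => pnMnp   [S → M]
pnMnp => pnnSnnp   [M → n S n]
pnnSnnp => pnnMnnp   [S → M]
pnnMnnp => pnnzznnp   [M → z z]

S => UMp => pMp => pnSnp => pnMnp => pnnSnnp => pnnMnnp => pnnzznnp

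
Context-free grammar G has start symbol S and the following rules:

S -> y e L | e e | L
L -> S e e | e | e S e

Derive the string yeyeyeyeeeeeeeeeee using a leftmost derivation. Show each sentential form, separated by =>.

S => yeL => yeSee => yeyeLee => yeyeSeeee => yeyeyeLeeee => yeyeyeSeeeeee => yeyeyeyeLeeeeee => yeyeyeyeSeeeeeeee => yeyeyeyeeeeeeeeeee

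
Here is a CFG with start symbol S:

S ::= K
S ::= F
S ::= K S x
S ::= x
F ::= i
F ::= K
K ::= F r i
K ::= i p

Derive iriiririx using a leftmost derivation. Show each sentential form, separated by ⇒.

S⇒KSx⇒FriSx⇒iriSx⇒iriKx⇒iriFrix⇒iriKrix⇒iriFririx⇒iriiririx

S ⇒ KSx   [S ::= K S x]
KSx ⇒ FriSx   [K ::= F r i]
FriSx ⇒ iriSx   [F ::= i]
iriSx ⇒ iriKx   [S ::= K]
iriKx ⇒ iriFrix   [K ::= F r i]
iriFrix ⇒ iriKrix   [F ::= K]
iriKrix ⇒ iriFririx   [K ::= F r i]
iriFririx ⇒ iriiririx   [F ::= i]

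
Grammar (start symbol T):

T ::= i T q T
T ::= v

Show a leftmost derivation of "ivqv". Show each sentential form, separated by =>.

T => iTqT   [T ::= i T q T]
iTqT => ivqT   [T ::= v]
ivqT => ivqv   [T ::= v]

T => iTqT => ivqT => ivqv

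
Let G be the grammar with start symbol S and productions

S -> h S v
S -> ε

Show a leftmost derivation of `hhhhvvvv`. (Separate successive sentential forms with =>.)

S => hSv => hhSvv => hhhSvvv => hhhhSvvvv => hhhhvvvv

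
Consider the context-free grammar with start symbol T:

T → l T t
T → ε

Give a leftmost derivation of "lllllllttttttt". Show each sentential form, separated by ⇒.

T⇒lTt⇒llTtt⇒lllTttt⇒llllTtttt⇒lllllTttttt⇒llllllTtttttt⇒lllllllTttttttt⇒lllllllttttttt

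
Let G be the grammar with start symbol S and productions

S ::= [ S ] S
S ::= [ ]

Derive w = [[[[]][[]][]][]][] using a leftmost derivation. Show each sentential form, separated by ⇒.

S ⇒ [S]S ⇒ [[S]S]S ⇒ [[[S]S]S]S ⇒ [[[[]]S]S]S ⇒ [[[[]][S]S]S]S ⇒ [[[[]][[]]S]S]S ⇒ [[[[]][[]][]]S]S ⇒ [[[[]][[]][]][]]S ⇒ [[[[]][[]][]][]][]

S ⇒ [S]S   [S ::= [ S ] S]
[S]S ⇒ [[S]S]S   [S ::= [ S ] S]
[[S]S]S ⇒ [[[S]S]S]S   [S ::= [ S ] S]
[[[S]S]S]S ⇒ [[[[]]S]S]S   [S ::= [ ]]
[[[[]]S]S]S ⇒ [[[[]][S]S]S]S   [S ::= [ S ] S]
[[[[]][S]S]S]S ⇒ [[[[]][[]]S]S]S   [S ::= [ ]]
[[[[]][[]]S]S]S ⇒ [[[[]][[]][]]S]S   [S ::= [ ]]
[[[[]][[]][]]S]S ⇒ [[[[]][[]][]][]]S   [S ::= [ ]]
[[[[]][[]][]][]]S ⇒ [[[[]][[]][]][]][]   [S ::= [ ]]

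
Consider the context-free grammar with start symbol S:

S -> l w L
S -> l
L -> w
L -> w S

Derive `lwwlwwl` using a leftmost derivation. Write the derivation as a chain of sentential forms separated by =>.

S=>lwL=>lwwS=>lwwlwL=>lwwlwwS=>lwwlwwl

S => lwL   [S -> l w L]
lwL => lwwS   [L -> w S]
lwwS => lwwlwL   [S -> l w L]
lwwlwL => lwwlwwS   [L -> w S]
lwwlwwS => lwwlwwl   [S -> l]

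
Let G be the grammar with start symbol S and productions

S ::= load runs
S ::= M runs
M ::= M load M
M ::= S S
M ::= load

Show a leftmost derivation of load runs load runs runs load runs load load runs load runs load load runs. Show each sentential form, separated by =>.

S => M runs => M load M runs => M load M load M runs => S S load M load M runs => M runs S load M load M runs => S S runs S load M load M runs => load runs S runs S load M load M runs => load runs load runs runs S load M load M runs => load runs load runs runs M runs load M load M runs => load runs load runs runs load runs load M load M runs => load runs load runs runs load runs load S S load M runs => load runs load runs runs load runs load load runs S load M runs => load runs load runs runs load runs load load runs load runs load M runs => load runs load runs runs load runs load load runs load runs load load runs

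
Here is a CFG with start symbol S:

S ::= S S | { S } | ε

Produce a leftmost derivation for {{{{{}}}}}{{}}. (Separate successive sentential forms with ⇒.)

S ⇒ SS   [S ::= S S]
SS ⇒ {S}S   [S ::= { S }]
{S}S ⇒ {{S}}S   [S ::= { S }]
{{S}}S ⇒ {{{S}}}S   [S ::= { S }]
{{{S}}}S ⇒ {{{{S}}}}S   [S ::= { S }]
{{{{S}}}}S ⇒ {{{{{S}}}}}S   [S ::= { S }]
{{{{{S}}}}}S ⇒ {{{{{}}}}}S   [S ::= ε]
{{{{{}}}}}S ⇒ {{{{{}}}}}{S}   [S ::= { S }]
{{{{{}}}}}{S} ⇒ {{{{{}}}}}{SS}   [S ::= S S]
{{{{{}}}}}{SS} ⇒ {{{{{}}}}}{SSS}   [S ::= S S]
{{{{{}}}}}{SSS} ⇒ {{{{{}}}}}{{S}SS}   [S ::= { S }]
{{{{{}}}}}{{S}SS} ⇒ {{{{{}}}}}{{}SS}   [S ::= ε]
{{{{{}}}}}{{}SS} ⇒ {{{{{}}}}}{{}S}   [S ::= ε]
{{{{{}}}}}{{}S} ⇒ {{{{{}}}}}{{}}   [S ::= ε]

S ⇒ SS ⇒ {S}S ⇒ {{S}}S ⇒ {{{S}}}S ⇒ {{{{S}}}}S ⇒ {{{{{S}}}}}S ⇒ {{{{{}}}}}S ⇒ {{{{{}}}}}{S} ⇒ {{{{{}}}}}{SS} ⇒ {{{{{}}}}}{SSS} ⇒ {{{{{}}}}}{{S}SS} ⇒ {{{{{}}}}}{{}SS} ⇒ {{{{{}}}}}{{}S} ⇒ {{{{{}}}}}{{}}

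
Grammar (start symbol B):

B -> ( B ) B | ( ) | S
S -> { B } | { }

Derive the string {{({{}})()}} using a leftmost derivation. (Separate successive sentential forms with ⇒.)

B ⇒ S   [B -> S]
S ⇒ {B}   [S -> { B }]
{B} ⇒ {S}   [B -> S]
{S} ⇒ {{B}}   [S -> { B }]
{{B}} ⇒ {{(B)B}}   [B -> ( B ) B]
{{(B)B}} ⇒ {{(S)B}}   [B -> S]
{{(S)B}} ⇒ {{({B})B}}   [S -> { B }]
{{({B})B}} ⇒ {{({S})B}}   [B -> S]
{{({S})B}} ⇒ {{({{}})B}}   [S -> { }]
{{({{}})B}} ⇒ {{({{}})()}}   [B -> ( )]

B⇒S⇒{B}⇒{S}⇒{{B}}⇒{{(B)B}}⇒{{(S)B}}⇒{{({B})B}}⇒{{({S})B}}⇒{{({{}})B}}⇒{{({{}})()}}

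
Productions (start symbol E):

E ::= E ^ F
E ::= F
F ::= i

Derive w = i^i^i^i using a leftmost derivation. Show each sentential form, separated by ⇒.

E⇒E^F⇒E^F^F⇒E^F^F^F⇒F^F^F^F⇒i^F^F^F⇒i^i^F^F⇒i^i^i^F⇒i^i^i^i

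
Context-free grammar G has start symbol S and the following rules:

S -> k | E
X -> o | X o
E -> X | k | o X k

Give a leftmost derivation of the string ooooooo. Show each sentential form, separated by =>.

S => E => X => Xo => Xoo => Xooo => Xoooo => Xooooo => Xoooooo => ooooooo

S => E   [S -> E]
E => X   [E -> X]
X => Xo   [X -> X o]
Xo => Xoo   [X -> X o]
Xoo => Xooo   [X -> X o]
Xooo => Xoooo   [X -> X o]
Xoooo => Xooooo   [X -> X o]
Xooooo => Xoooooo   [X -> X o]
Xoooooo => ooooooo   [X -> o]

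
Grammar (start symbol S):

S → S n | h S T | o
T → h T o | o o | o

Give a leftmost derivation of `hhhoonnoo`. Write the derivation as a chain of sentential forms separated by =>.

S => hST   [S → h S T]
hST => hhSTT   [S → h S T]
hhSTT => hhSnTT   [S → S n]
hhSnTT => hhSnnTT   [S → S n]
hhSnnTT => hhhSTnnTT   [S → h S T]
hhhSTnnTT => hhhoTnnTT   [S → o]
hhhoTnnTT => hhhoonnTT   [T → o]
hhhoonnTT => hhhoonnoT   [T → o]
hhhoonnoT => hhhoonnoo   [T → o]

S => hST => hhSTT => hhSnTT => hhSnnTT => hhhSTnnTT => hhhoTnnTT => hhhoonnTT => hhhoonnoT => hhhoonnoo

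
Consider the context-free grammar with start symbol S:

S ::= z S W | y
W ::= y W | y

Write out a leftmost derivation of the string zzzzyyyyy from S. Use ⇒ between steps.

S ⇒ zSW   [S ::= z S W]
zSW ⇒ zzSWW   [S ::= z S W]
zzSWW ⇒ zzzSWWW   [S ::= z S W]
zzzSWWW ⇒ zzzzSWWWW   [S ::= z S W]
zzzzSWWWW ⇒ zzzzyWWWW   [S ::= y]
zzzzyWWWW ⇒ zzzzyyWWW   [W ::= y]
zzzzyyWWW ⇒ zzzzyyyWW   [W ::= y]
zzzzyyyWW ⇒ zzzzyyyyW   [W ::= y]
zzzzyyyyW ⇒ zzzzyyyyy   [W ::= y]

S ⇒ zSW ⇒ zzSWW ⇒ zzzSWWW ⇒ zzzzSWWWW ⇒ zzzzyWWWW ⇒ zzzzyyWWW ⇒ zzzzyyyWW ⇒ zzzzyyyyW ⇒ zzzzyyyyy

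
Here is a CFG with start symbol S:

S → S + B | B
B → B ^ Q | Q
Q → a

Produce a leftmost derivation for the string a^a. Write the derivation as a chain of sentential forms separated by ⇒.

S ⇒ B ⇒ B^Q ⇒ Q^Q ⇒ a^Q ⇒ a^a

S ⇒ B   [S → B]
B ⇒ B^Q   [B → B ^ Q]
B^Q ⇒ Q^Q   [B → Q]
Q^Q ⇒ a^Q   [Q → a]
a^Q ⇒ a^a   [Q → a]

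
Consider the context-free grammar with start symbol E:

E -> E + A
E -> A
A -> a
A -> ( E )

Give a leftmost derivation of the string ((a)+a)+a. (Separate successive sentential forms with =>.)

E => E+A => A+A => (E)+A => (E+A)+A => (A+A)+A => ((E)+A)+A => ((A)+A)+A => ((a)+A)+A => ((a)+a)+A => ((a)+a)+a

E => E+A   [E -> E + A]
E+A => A+A   [E -> A]
A+A => (E)+A   [A -> ( E )]
(E)+A => (E+A)+A   [E -> E + A]
(E+A)+A => (A+A)+A   [E -> A]
(A+A)+A => ((E)+A)+A   [A -> ( E )]
((E)+A)+A => ((A)+A)+A   [E -> A]
((A)+A)+A => ((a)+A)+A   [A -> a]
((a)+A)+A => ((a)+a)+A   [A -> a]
((a)+a)+A => ((a)+a)+a   [A -> a]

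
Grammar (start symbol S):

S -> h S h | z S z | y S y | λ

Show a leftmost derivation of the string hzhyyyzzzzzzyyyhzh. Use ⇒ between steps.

S⇒hSh⇒hzSzh⇒hzhShzh⇒hzhySyhzh⇒hzhyySyyhzh⇒hzhyyySyyyhzh⇒hzhyyyzSzyyyhzh⇒hzhyyyzzSzzyyyhzh⇒hzhyyyzzzSzzzyyyhzh⇒hzhyyyzzzzzzyyyhzh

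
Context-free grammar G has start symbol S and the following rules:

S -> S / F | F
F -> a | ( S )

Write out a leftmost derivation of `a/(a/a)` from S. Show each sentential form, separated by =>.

S => S/F => F/F => a/F => a/(S) => a/(S/F) => a/(F/F) => a/(a/F) => a/(a/a)

S => S/F   [S -> S / F]
S/F => F/F   [S -> F]
F/F => a/F   [F -> a]
a/F => a/(S)   [F -> ( S )]
a/(S) => a/(S/F)   [S -> S / F]
a/(S/F) => a/(F/F)   [S -> F]
a/(F/F) => a/(a/F)   [F -> a]
a/(a/F) => a/(a/a)   [F -> a]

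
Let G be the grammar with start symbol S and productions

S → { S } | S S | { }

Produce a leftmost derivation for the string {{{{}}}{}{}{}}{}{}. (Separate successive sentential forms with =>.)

S => SS => SSS => {S}SS => {SS}SS => {{S}S}SS => {{{S}}S}SS => {{{{}}}S}SS => {{{{}}}SS}SS => {{{{}}}SSS}SS => {{{{}}}{}SS}SS => {{{{}}}{}{}S}SS => {{{{}}}{}{}{}}SS => {{{{}}}{}{}{}}{}S => {{{{}}}{}{}{}}{}{}

S => SS   [S → S S]
SS => SSS   [S → S S]
SSS => {S}SS   [S → { S }]
{S}SS => {SS}SS   [S → S S]
{SS}SS => {{S}S}SS   [S → { S }]
{{S}S}SS => {{{S}}S}SS   [S → { S }]
{{{S}}S}SS => {{{{}}}S}SS   [S → { }]
{{{{}}}S}SS => {{{{}}}SS}SS   [S → S S]
{{{{}}}SS}SS => {{{{}}}SSS}SS   [S → S S]
{{{{}}}SSS}SS => {{{{}}}{}SS}SS   [S → { }]
{{{{}}}{}SS}SS => {{{{}}}{}{}S}SS   [S → { }]
{{{{}}}{}{}S}SS => {{{{}}}{}{}{}}SS   [S → { }]
{{{{}}}{}{}{}}SS => {{{{}}}{}{}{}}{}S   [S → { }]
{{{{}}}{}{}{}}{}S => {{{{}}}{}{}{}}{}{}   [S → { }]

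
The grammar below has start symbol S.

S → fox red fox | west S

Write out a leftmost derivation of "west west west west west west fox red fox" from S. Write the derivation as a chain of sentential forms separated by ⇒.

S ⇒ west S ⇒ west west S ⇒ west west west S ⇒ west west west west S ⇒ west west west west west S ⇒ west west west west west west S ⇒ west west west west west west fox red fox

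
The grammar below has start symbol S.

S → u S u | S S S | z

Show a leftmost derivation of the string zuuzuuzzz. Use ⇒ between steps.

S⇒SSS⇒zSS⇒zuSuS⇒zuuSuuS⇒zuuzuuS⇒zuuzuuSSS⇒zuuzuuzSS⇒zuuzuuzzS⇒zuuzuuzzz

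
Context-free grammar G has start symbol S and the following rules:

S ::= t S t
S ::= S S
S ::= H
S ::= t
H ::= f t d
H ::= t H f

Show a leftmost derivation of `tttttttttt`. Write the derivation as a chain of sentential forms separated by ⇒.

S ⇒ SS ⇒ tStS ⇒ tSStS ⇒ tSSStS ⇒ ttStSStS ⇒ tttSttSStS ⇒ ttttttSStS ⇒ tttttttStS ⇒ tttttttttS ⇒ tttttttttt

S ⇒ SS   [S ::= S S]
SS ⇒ tStS   [S ::= t S t]
tStS ⇒ tSStS   [S ::= S S]
tSStS ⇒ tSSStS   [S ::= S S]
tSSStS ⇒ ttStSStS   [S ::= t S t]
ttStSStS ⇒ tttSttSStS   [S ::= t S t]
tttSttSStS ⇒ ttttttSStS   [S ::= t]
ttttttSStS ⇒ tttttttStS   [S ::= t]
tttttttStS ⇒ tttttttttS   [S ::= t]
tttttttttS ⇒ tttttttttt   [S ::= t]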